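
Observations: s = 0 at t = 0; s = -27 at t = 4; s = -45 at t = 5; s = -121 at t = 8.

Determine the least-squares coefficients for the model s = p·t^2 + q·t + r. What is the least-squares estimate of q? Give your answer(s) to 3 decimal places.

q = 1.427

AᵀA·[p, q, r]ᵀ = Aᵀs reads: 4977·p + 701·q + 105·r = -9301;  701·p + 105·q + 17·r = -1301;  105·p + 17·q + 4·r = -193.
(Σt^2·t^2 = 4977, Σt^2·t = 701, Σt^2 = 105, Σt·t = 105, Σt = 17, Σ1 = 4, Σt^2·s = -9301, Σt·s = -1301, Σs = -193.)
Inverting the 3×3 Gram matrix, [p, q, r]ᵀ = [-16217/7832, 11177/7832, 75/1958]ᵀ.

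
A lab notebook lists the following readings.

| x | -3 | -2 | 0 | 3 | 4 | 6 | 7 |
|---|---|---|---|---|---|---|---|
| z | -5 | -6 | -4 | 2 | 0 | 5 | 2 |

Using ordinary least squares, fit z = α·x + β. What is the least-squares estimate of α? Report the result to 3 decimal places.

α = 0.989

Forming MᵀM = [[123, 15]; [15, 7]] and Mᵀz = [77, -6]ᵀ gives MᵀM·[α, β]ᵀ = Mᵀz.
Eliminating β: 7·(row 1) − 15·(row 2) gives 636·α = 7·77 − 15·(-6) = 629, so α = 629/636.
Then β = ((-6) − 15·(629/636))/7 = -631/212.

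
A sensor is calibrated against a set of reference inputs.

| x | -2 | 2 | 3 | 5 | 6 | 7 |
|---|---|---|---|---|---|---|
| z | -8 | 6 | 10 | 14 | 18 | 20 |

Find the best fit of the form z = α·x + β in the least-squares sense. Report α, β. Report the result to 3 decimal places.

α = 3.103, β = -0.860

Compute the Gram sums: Σx·x = 127, Σx = 21, Σ1 = 6.
For Mᵀz: Σx·z = 376, Σz = 60.
Normal equations: [[127, 21]; [21, 6]]·[α, β]ᵀ = [376, 60]ᵀ.
Determinant 127·6 − 21² = 321.
α = (376·6 − 21·60)/321 = 332/107; β = (127·60 − 21·376)/321 = -92/107.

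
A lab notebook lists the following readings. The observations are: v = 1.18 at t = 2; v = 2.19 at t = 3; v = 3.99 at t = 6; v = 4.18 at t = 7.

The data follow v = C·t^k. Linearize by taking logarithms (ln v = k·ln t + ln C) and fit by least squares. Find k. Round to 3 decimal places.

k = 0.996

With ln vᵢ as the transformed response and ln tᵢ as the regressor:
Σln t = 5.5294, Σ(ln t)² = 8.6844, Σln v = 3.7635, Σln t·ln v = 6.2386.
Equations: 8.6844·k + 5.5294·ln C = 6.2386;  5.5294·k + 4·ln C = 3.7635.
Solving (det = 4.1629): k = 0.99554, ln C = -0.43531.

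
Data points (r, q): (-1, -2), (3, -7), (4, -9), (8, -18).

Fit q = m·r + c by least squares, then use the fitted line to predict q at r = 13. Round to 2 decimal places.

q̂ = -25.91

Normal-equation sums: Σr·r = 90, Σr = 14, Σ1 = 4.
For Aᵀq: Σr·q = -199, Σq = -36.
Normal equations: [[90, 14]; [14, 4]]·[m, c]ᵀ = [-199, -36]ᵀ.
Determinant 90·4 − 14² = 164.
m = ((-199)·4 − 14·(-36))/164 = -73/41; c = (90·(-36) − 14·(-199))/164 = -227/82.
At r = 13: q̂ = (-73/41)·(13) + (-227/82)·(1) = -2125/82.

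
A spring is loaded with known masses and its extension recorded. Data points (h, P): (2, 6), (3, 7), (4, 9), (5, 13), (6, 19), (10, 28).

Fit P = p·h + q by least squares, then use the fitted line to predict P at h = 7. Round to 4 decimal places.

From the data, Σh·h = 190, Σh = 30, Σ1 = 6.
For MᵀP: Σh·P = 528, ΣP = 82.
Eliminating q: 6·(row 1) − 30·(row 2) gives 240·p = 6·528 − 30·82 = 708, so p = 59/20.
Then q = (82 − 30·(59/20))/6 = -13/12.
At h = 7: P̂ = (59/20)·(7) + (-13/12)·(1) = 587/30.

P̂ = 19.5667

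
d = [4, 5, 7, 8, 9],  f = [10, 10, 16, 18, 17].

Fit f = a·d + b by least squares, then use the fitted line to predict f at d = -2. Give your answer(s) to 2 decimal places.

The normal equations are: 235·a + 33·b = 499;  33·a + 5·b = 71.
(Σd·d = 235, Σd = 33, Σ1 = 5, Σd·f = 499, Σf = 71.)
Eliminating b: 5·(row 1) − 33·(row 2) gives 86·a = 5·499 − 33·71 = 152, so a = 76/43.
Then b = (71 − 33·(76/43))/5 = 109/43.
At d = -2: f̂ = (76/43)·(-2) + (109/43)·(1) = -1.

f̂ = -1.00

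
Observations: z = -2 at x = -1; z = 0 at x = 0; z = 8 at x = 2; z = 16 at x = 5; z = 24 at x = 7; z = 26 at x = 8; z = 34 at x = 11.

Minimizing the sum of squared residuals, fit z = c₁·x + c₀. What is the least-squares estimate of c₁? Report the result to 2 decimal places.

Sums needed: Σx·x = 264, Σx = 32, Σ1 = 7.
For Mᵀz: Σx·z = 848, Σz = 106.
MᵀM·[c₁, c₀]ᵀ = Mᵀz becomes [[264, 32]; [32, 7]]·[c₁, c₀]ᵀ = [848, 106]ᵀ.
det = 264·7 − 32² = 824.
c₁ = (848·7 − 32·106)/824 = 318/103; c₀ = (264·106 − 32·848)/824 = 106/103.

c₁ = 3.09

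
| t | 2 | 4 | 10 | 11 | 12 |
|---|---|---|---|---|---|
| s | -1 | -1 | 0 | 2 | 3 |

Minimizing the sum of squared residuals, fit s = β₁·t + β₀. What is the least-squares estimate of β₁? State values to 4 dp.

β₁ = 0.3540

XᵀX·[β₁, β₀]ᵀ = Xᵀs reads: 385·β₁ + 39·β₀ = 52;  39·β₁ + 5·β₀ = 3.
(Σt·t = 385, Σt = 39, Σ1 = 5, Σt·s = 52, Σs = 3.)
Determinant 385·5 − 39² = 404.
β₁ = (52·5 − 39·3)/404 = 143/404; β₀ = (385·3 − 39·52)/404 = -873/404.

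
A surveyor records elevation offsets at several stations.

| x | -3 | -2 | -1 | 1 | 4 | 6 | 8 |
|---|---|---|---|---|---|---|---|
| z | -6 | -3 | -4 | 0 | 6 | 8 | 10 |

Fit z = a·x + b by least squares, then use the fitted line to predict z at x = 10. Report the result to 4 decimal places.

With design matrix A, AᵀA = [[131, 13]; [13, 7]] and Aᵀz = [180, 11]ᵀ.
Eliminating b: 7·(row 1) − 13·(row 2) gives 748·a = 7·180 − 13·11 = 1117, so a = 1117/748.
Then b = (11 − 13·(1117/748))/7 = -899/748.
At x = 10: ẑ = (1117/748)·(10) + (-899/748)·(1) = 10271/748.

ẑ = 13.7313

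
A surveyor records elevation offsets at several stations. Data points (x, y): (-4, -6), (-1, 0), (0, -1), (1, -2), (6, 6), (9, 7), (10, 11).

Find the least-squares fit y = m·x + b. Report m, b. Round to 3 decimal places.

m = 1.081, b = -1.101

Forming AᵀA = [[235, 21]; [21, 7]] and Aᵀy = [231, 15]ᵀ gives AᵀA·[m, b]ᵀ = Aᵀy.
det = 235·7 − 21² = 1204.
m = (231·7 − 21·15)/1204 = 93/86; b = (235·15 − 21·231)/1204 = -663/602.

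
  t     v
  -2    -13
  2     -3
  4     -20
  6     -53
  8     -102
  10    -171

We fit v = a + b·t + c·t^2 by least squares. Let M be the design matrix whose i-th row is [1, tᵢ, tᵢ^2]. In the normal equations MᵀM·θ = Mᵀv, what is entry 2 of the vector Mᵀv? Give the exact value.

Entry 2 ↔ basis t, so (Mᵀv)_{2} = Σᵢ (t)·vᵢ = (-2)·(-13) + (2)·(-3) + (4)·(-20) + (6)·(-53) + (8)·(-102) + (10)·(-171) = -2904.

-2904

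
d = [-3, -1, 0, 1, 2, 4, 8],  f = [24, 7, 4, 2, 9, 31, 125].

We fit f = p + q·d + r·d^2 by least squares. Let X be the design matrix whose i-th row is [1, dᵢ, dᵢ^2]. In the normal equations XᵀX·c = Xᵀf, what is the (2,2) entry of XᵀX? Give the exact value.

Row 2 ↔ basis d, column 2 ↔ basis d, so (XᵀX)_{2,2} = Σᵢ (d)·(d) = (-3)·(-3) + (-1)·(-1) + (0)·(0) + (1)·(1) + (2)·(2) + (4)·(4) + (8)·(8) = 95.

95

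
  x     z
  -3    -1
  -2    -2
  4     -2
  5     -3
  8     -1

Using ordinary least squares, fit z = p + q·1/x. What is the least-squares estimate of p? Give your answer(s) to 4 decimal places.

From the data, Σ1 = 5, Σ1/x = -31/120, Σ1/x·1/x = 6901/14400.
For Mᵀz: Σz = -9, Σ1/x·z = 13/120.
So MᵀM·[p, q]ᵀ = Mᵀz: [[5, -31/120]; [-31/120, 6901/14400]]·[p, q]ᵀ = [-9, 13/120]ᵀ.
Δ = 5·(6901/14400) − (-31/120)² = 4193/1800.
p = ((-9)·(6901/14400) − (-31/120)·(13/120))/(4193/1800) = -30853/16772; q = (5·(13/120) − (-31/120)·(-9))/(4193/1800) = -3210/4193.

p = -1.8396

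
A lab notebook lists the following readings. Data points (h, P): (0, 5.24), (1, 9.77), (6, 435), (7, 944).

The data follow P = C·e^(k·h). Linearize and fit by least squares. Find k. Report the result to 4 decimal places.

k = 0.7478

Taking logs, ln P = k·h + ln C, so regress ln P on h.
Σh = 14.0000, Σ(h)² = 86.0000, Σln P = 16.8611, Σh·ln P = 86.6823.
Equations: 86.0000·k + 14.0000·ln C = 86.6823;  14.0000·k + 4·ln C = 16.8611.
Slope k = (n·Σh·ln P − Σh·Σln P)/(n·Σ(h)² − (Σh)²) = (4·86.6823 − 14.0000·16.8611)/148.0000 = 0.74779; ln C = (Σln P − k·Σh)/n = 1.59800.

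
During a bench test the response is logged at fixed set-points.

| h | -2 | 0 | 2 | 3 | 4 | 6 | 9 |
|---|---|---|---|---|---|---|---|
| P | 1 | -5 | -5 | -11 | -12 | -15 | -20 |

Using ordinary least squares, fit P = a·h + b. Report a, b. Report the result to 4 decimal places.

Compute the Gram sums: Σh·h = 150, Σh = 22, Σ1 = 7.
For MᵀP: Σh·P = -363, ΣP = -67.
MᵀM·[a, b]ᵀ = MᵀP becomes [[150, 22]; [22, 7]]·[a, b]ᵀ = [-363, -67]ᵀ.
det = 150·7 − 22² = 566.
a = ((-363)·7 − 22·(-67))/566 = -1067/566; b = (150·(-67) − 22·(-363))/566 = -1032/283.

a = -1.8852, b = -3.6466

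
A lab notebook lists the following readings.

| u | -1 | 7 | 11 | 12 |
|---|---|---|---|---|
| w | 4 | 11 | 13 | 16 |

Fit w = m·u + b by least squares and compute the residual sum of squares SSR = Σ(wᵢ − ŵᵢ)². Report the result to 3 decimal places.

Forming AᵀA = [[315, 29]; [29, 4]] and Aᵀw = [408, 44]ᵀ gives AᵀA·[m, b]ᵀ = Aᵀw.
Eliminating b: 4·(row 1) − 29·(row 2) gives 419·m = 4·408 − 29·44 = 356, so m = 356/419.
Then b = (44 − 29·(356/419))/4 = 2028/419.
Residuals: 4/419, 89/419, -497/419, 404/419; SSR = 998/419.

SSR = 2.382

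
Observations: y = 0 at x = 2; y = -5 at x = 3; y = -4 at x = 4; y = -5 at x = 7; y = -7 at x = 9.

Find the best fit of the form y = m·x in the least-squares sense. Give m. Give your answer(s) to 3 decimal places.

Entries of AᵀA: Σx·x = 159.
For Aᵀy: Σx·y = -129.
m = (-129)/159 = -0.811321.

m = -0.811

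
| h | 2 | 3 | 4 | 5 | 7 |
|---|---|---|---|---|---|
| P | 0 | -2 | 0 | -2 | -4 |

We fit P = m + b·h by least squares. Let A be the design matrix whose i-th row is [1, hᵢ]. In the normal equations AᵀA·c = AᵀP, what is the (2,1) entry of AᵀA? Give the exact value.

21

Row 2 ↔ basis h, column 1 ↔ basis 1, so (AᵀA)_{2,1} = Σᵢ h = (2)·(1) + (3)·(1) + (4)·(1) + (5)·(1) + (7)·(1) = 21.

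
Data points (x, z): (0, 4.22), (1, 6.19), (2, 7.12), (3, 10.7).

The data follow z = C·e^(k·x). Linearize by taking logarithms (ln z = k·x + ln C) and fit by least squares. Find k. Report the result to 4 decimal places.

k = 0.2931

With ln zᵢ as the transformed response and xᵢ as the regressor:
XᵀX = [[14.0000, 6.0000]; [6.0000, 4]], rhs = [12.8595, 7.5959]ᵀ  (here Σx = 6.0000, Σ(x)² = 14.0000, Σln z = 7.5959, Σx·ln z = 12.8595).
Δ = 14.0000·4 − (6.0000)² = 20.0000; k = (12.8595·4 − 6.0000·7.5959)/20.0000 = 0.29312, ln C = (14.0000·7.5959 − 6.0000·12.8595)/20.0000 = 1.45930.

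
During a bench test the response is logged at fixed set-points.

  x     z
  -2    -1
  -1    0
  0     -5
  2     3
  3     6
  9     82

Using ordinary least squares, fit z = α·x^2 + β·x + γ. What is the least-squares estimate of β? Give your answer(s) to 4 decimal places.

Setting ∂/∂α … = 0 gives: 6675·α + 755·β + 99·γ = 6704;  755·α + 99·β + 11·γ = 764;  99·α + 11·β + 6·γ = 85.
(Σx^2·x^2 = 6675, Σx^2·x = 755, Σx^2 = 99, Σx·x = 99, Σx = 11, Σ1 = 6, Σx^2·z = 6704, Σx·z = 764, Σz = 85.)
Inverting the 3×3 Gram matrix, [α, β, γ]ᵀ = [7979/7908, 987/2636, -6263/1977]ᵀ.

β = 0.3744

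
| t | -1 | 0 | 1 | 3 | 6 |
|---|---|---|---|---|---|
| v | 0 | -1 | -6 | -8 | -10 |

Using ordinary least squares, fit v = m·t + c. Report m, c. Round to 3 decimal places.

m = -1.461, c = -2.370

Sums needed: Σt·t = 47, Σt = 9, Σ1 = 5.
Right-hand side: Σt·v = -90, Σv = -25.
Eliminating c: 5·(row 1) − 9·(row 2) gives 154·m = 5·(-90) − 9·(-25) = -225, so m = -225/154.
Then c = ((-25) − 9·(-225/154))/5 = -365/154.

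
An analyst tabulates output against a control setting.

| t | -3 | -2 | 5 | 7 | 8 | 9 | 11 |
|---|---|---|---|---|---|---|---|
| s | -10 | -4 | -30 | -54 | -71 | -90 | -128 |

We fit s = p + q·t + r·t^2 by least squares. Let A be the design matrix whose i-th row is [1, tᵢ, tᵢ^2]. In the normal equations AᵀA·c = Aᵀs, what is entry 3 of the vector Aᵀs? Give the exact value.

-30824

Entry 3 ↔ basis t^2, so (Aᵀs)_{3} = Σᵢ (t^2)·sᵢ = (9)·(-10) + (4)·(-4) + (25)·(-30) + (49)·(-54) + (64)·(-71) + (81)·(-90) + (121)·(-128) = -30824.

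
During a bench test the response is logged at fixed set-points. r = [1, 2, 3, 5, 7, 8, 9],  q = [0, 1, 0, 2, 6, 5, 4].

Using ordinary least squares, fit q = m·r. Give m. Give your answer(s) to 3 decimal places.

With design matrix A, AᵀA = [[233]] and Aᵀq = [130]ᵀ.
m = 130/233 = 0.55794.

m = 0.558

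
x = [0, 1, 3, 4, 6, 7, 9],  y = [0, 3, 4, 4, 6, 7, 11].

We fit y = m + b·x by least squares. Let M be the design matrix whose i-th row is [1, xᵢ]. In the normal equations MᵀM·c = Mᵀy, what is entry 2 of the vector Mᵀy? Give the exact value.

Entry 2 ↔ basis x, so (Mᵀy)_{2} = Σᵢ (x)·yᵢ = (0)·(0) + (1)·(3) + (3)·(4) + (4)·(4) + (6)·(6) + (7)·(7) + (9)·(11) = 215.

215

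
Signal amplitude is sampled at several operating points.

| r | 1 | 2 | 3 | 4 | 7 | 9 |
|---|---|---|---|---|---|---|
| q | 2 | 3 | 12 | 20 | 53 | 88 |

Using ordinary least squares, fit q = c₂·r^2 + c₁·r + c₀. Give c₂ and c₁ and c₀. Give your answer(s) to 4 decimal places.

c₂ = 0.9848, c₁ = 0.9352, c₀ = -0.6478

MᵀM·[c₂, c₁, c₀]ᵀ = Mᵀq reads: 9316·c₂ + 1172·c₁ + 160·c₀ = 10167;  1172·c₂ + 160·c₁ + 26·c₀ = 1287;  160·c₂ + 26·c₁ + 6·c₀ = 178.
Inverting the 3×3 Gram matrix, [c₂, c₁, c₀]ᵀ = [973/988, 231/247, -160/247]ᵀ.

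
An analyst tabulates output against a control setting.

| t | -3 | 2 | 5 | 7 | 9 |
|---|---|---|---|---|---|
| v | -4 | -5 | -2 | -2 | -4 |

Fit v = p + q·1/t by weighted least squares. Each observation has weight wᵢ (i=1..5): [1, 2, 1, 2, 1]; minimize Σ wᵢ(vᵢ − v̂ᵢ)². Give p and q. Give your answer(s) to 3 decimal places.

p = -3.144, q = -1.576

Forming MᵀWM = [[7, 398/315]; [398/315, 139763/198450]] and MᵀWv = [-24, -1601/315]ᵀ gives MᵀWM·[p, q]ᵀ = MᵀWv.
Δ = 7·(139763/198450) − (398/315)² = 220511/66150.
p = ((-24)·(139763/198450) − (398/315)·(-1601/315))/(220511/66150) = -2079916/661533; q = (7·(-1601/315) − (398/315)·(-24))/(220511/66150) = -347550/220511.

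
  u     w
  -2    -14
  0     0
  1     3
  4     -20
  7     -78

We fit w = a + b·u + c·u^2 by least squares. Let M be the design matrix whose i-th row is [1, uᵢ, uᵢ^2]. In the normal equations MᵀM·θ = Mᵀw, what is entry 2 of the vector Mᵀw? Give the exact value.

Entry 2 ↔ basis u, so (Mᵀw)_{2} = Σᵢ (u)·wᵢ = (-2)·(-14) + (0)·(0) + (1)·(3) + (4)·(-20) + (7)·(-78) = -595.

-595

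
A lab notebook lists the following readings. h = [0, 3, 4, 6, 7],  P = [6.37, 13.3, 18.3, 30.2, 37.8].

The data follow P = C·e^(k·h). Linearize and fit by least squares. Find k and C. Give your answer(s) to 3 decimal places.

Taking logs, ln P = k·h + ln C, so regress ln P on h.
AᵀA = [[110.0000, 20.0000]; [20.0000, 5]], rhs = [65.2641, 14.3864]ᵀ  (here Σh = 20.0000, Σ(h)² = 110.0000, Σln P = 14.3864, Σh·ln P = 65.2641).
Δ = 110.0000·5 − (20.0000)² = 150.0000; k = (65.2641·5 − 20.0000·14.3864)/150.0000 = 0.25728, ln C = (110.0000·14.3864 − 20.0000·65.2641)/150.0000 = 1.84816, so C = exp(1.84816) = 6.34811.

k = 0.257, C = 6.348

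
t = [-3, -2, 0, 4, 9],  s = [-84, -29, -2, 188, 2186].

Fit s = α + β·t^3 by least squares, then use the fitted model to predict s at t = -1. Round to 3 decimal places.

Normal-equation sums: Σ1 = 5, Σt^3 = 758, Σt^3·t^3 = 536330.
For Xᵀs: Σs = 2259, Σt^3·s = 1608126.
So XᵀX·[α, β]ᵀ = Xᵀs: [[5, 758]; [758, 536330]]·[α, β]ᵀ = [2259, 1608126]ᵀ.
Δ = 5·536330 − 758² = 2107086.
α = (2259·536330 − 758·1608126)/2107086 = -1231673/351181; β = (5·1608126 − 758·2259)/2107086 = 1054718/351181.
At t = -1: ŝ = (-1231673/351181)·(1) + (1054718/351181)·(-1) = -2286391/351181.

ŝ = -6.511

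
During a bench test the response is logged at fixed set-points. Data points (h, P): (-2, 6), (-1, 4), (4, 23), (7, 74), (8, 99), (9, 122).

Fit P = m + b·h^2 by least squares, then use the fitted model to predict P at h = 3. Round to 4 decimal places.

The normal equations are: 6·m + 215·b = 328;  215·m + 13331·b = 20240.
Eliminating b: 13331·(row 1) − 215·(row 2) gives 33761·m = 13331·328 − 215·20240 = 20968, so m = 20968/33761.
Then b = (20240 − 215·(20968/33761))/13331 = 50920/33761.
At h = 3: P̂ = (20968/33761)·(1) + (50920/33761)·(9) = 68464/4823.

P̂ = 14.1953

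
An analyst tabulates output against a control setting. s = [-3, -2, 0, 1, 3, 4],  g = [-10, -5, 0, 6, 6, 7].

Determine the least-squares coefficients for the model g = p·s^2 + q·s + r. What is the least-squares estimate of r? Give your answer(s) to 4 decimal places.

r = 1.7167

AᵀA·[p, q, r]ᵀ = Aᵀg reads: 435·p + 57·q + 39·r = 62;  57·p + 39·q + 3·r = 92;  39·p + 3·q + 6·r = 4.
(Σs^2·s^2 = 435, Σs^2·s = 57, Σs^2 = 39, Σs·s = 39, Σs = 3, Σ1 = 6, Σs^2·g = 62, Σs·g = 92, Σg = 4.)
Solving the 3×3 system (Gaussian elimination) gives p = -3/8, q = 111/40, r = 103/60.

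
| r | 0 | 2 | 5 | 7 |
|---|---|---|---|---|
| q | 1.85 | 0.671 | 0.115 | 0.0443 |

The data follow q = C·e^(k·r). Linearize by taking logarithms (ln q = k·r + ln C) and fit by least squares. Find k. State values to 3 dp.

k = -0.542

Taking logs, ln q = k·r + ln C, so regress ln q on r.
AᵀA = [[78.0000, 14.0000]; [14.0000, 4]], rhs = [-33.4295, -5.0634]ᵀ  (here Σr = 14.0000, Σ(r)² = 78.0000, Σln q = -5.0634, Σr·ln q = -33.4295).
Slope k = (n·Σr·ln q − Σr·Σln q)/(n·Σ(r)² − (Σr)²) = (4·-33.4295 − 14.0000·-5.0634)/116.0000 = -0.54164; ln C = (Σln q − k·Σr)/n = 0.62990.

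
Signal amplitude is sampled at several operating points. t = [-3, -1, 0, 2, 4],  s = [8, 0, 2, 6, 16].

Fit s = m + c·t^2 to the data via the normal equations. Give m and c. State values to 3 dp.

m = 0.883, c = 0.920

The normal equations are: 5·m + 30·c = 32;  30·m + 354·c = 352.
Eliminating c: 354·(row 1) − 30·(row 2) gives 870·m = 354·32 − 30·352 = 768, so m = 128/145.
Then c = (352 − 30·(128/145))/354 = 80/87.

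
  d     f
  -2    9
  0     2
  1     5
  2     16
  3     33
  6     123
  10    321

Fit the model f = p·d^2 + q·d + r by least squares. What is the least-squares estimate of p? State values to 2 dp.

p = 3.01

With design matrix A, AᵀA = [[11410, 1244, 154]; [1244, 154, 20]; [154, 20, 7]] and Aᵀf = [36930, 4066, 509]ᵀ.
Solving the 3×3 system (Gaussian elimination) gives p = 228964/76167, q = 21887/10881, r = 63481/76167.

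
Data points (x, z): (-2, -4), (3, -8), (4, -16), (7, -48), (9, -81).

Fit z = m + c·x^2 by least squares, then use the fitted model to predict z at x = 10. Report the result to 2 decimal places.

ẑ = -99.69

With design matrix A, AᵀA = [[5, 159]; [159, 9315]] and Aᵀz = [-157, -9257]ᵀ.
Δ = 5·9315 − 159² = 21294.
m = ((-157)·9315 − 159·(-9257))/21294 = 224/507; c = (5·(-9257) − 159·(-157))/21294 = -1523/1521.
At x = 10: ẑ = (224/507)·(1) + (-1523/1521)·(100) = -151628/1521.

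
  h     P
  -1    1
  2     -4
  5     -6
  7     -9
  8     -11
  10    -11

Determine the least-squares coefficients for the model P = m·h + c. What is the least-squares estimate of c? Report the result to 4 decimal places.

c = -0.8451

Compute the Gram sums: Σh·h = 243, Σh = 31, Σ1 = 6.
Right-hand side: Σh·P = -300, ΣP = -40.
det = 243·6 − 31² = 497.
m = ((-300)·6 − 31·(-40))/497 = -80/71; c = (243·(-40) − 31·(-300))/497 = -60/71.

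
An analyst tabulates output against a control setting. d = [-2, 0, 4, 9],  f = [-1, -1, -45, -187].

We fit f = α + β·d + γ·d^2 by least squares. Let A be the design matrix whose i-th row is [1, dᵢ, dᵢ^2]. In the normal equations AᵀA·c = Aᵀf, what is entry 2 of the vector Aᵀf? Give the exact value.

-1861

Entry 2 ↔ basis d, so (Aᵀf)_{2} = Σᵢ (d)·fᵢ = (-2)·(-1) + (0)·(-1) + (4)·(-45) + (9)·(-187) = -1861.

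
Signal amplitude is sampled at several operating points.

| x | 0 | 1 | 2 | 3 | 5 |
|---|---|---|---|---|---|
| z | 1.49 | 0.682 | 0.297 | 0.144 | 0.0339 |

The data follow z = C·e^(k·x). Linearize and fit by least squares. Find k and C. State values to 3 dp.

k = -0.757, C = 1.435

Linearized form: ln z = k·x + ln C. From the 5 transformed points,
Σx = 11.0000, Σ(x)² = 39.0000, Σln z = -6.5203, Σx·ln z = -25.5463.
Equations: 39.0000·k + 11.0000·ln C = -25.5463;  11.0000·k + 5·ln C = -6.5203.
Solving (det = 74.0000): k = -0.75687, ln C = 0.36107, so C = exp(0.36107) = 1.43487.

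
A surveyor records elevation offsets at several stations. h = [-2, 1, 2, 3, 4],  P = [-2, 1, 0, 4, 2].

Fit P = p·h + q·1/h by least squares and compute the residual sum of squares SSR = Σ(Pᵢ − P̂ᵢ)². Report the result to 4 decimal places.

Forming AᵀA = [[34, 5]; [5, 241/144]] and AᵀP = [25, 23/6]ᵀ gives AᵀA·[p, q]ᵀ = AᵀP.
Eliminating q: (241/144)·(row 1) − 5·(row 2) gives (2297/72)·p = (241/144)·25 − 5·(23/6) = 3265/144, so p = 3265/4594.
Then q = ((23/6) − 5·(3265/4594))/(241/144) = 384/2297.
Residuals: -1137/2297, 561/4594, -3457/2297, 8325/4594, -2032/2297; SSR = 30281/4594.

SSR = 6.5914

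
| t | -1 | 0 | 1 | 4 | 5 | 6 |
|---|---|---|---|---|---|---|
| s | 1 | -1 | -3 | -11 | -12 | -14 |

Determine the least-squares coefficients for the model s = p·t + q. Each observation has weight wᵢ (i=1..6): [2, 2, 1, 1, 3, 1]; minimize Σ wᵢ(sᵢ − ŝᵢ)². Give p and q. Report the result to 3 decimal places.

The normal system MᵀWM·[p, q]ᵀ = MᵀWs is [[130, 24]; [24, 10]]·[p, q]ᵀ = [-313, -64]ᵀ.
Eliminating q: 10·(row 1) − 24·(row 2) gives 724·p = 10·(-313) − 24·(-64) = -1594, so p = -797/362.
Then q = ((-64) − 24·(-797/362))/10 = -202/181.

p = -2.202, q = -1.116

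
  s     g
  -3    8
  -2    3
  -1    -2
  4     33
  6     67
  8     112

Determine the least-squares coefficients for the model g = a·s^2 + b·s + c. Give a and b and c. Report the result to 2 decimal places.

From the data, Σs^2·s^2 = 5746, Σs^2·s = 756, Σs^2 = 130, Σs·s = 130, Σs = 12, Σ1 = 6.
And Σs^2·g = 10190, Σs·g = 1402, Σg = 221.
So AᵀA·[a, b, c]ᵀ = Aᵀg: [[5746, 756, 130]; [756, 130, 12]; [130, 12, 6]]·[a, b, c]ᵀ = [10190, 1402, 221]ᵀ.
Solving the 3×3 system (Gaussian elimination) gives a = 28925/19348, b = 9970/4837, c = 6183/19348.

a = 1.49, b = 2.06, c = 0.32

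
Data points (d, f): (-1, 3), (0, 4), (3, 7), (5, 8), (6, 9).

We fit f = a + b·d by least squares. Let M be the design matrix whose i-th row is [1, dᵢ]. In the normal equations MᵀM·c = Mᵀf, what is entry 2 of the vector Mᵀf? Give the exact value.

Entry 2 ↔ basis d, so (Mᵀf)_{2} = Σᵢ (d)·fᵢ = (-1)·(3) + (0)·(4) + (3)·(7) + (5)·(8) + (6)·(9) = 112.

112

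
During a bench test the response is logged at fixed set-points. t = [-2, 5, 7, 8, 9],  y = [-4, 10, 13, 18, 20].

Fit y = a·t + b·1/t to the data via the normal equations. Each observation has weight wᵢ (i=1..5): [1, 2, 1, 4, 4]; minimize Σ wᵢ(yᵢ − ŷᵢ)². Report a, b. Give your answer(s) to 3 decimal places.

The normal system XᵀWX·[a, b]ᵀ = XᵀWy is [[683, 12]; [12, 733933/1587600]]·[a, b]ᵀ = [1495, 1622/63]ᵀ.
Determinant 683·(733933/1587600) − 12² = 272661839/1587600.
a = (1495·(733933/1587600) − 12·(1622/63))/(272661839/1587600) = 606737035/272661839; b = (683·(1622/63) − 12·1495)/(272661839/1587600) = -564328800/272661839.

a = 2.225, b = -2.070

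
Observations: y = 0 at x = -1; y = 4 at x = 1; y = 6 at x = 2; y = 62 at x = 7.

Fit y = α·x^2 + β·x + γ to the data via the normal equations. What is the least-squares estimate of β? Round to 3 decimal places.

β = 1.157

Compute the Gram sums: Σx^2·x^2 = 2419, Σx^2·x = 351, Σx^2 = 55, Σx·x = 55, Σx = 9, Σ1 = 4.
Right-hand side: Σx^2·y = 3066, Σx·y = 450, Σy = 72.
Row-reducing yields α = 2231/2046, β = 789/682, γ = 413/1023.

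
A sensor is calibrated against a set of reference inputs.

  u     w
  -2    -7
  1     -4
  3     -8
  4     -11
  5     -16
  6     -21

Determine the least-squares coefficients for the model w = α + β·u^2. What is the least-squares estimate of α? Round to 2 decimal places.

Forming XᵀX = [[6, 91]; [91, 2275]] and Xᵀw = [-67, -1436]ᵀ gives XᵀX·[α, β]ᵀ = Xᵀw.
Eliminating β: 2275·(row 1) − 91·(row 2) gives 5369·α = 2275·(-67) − 91·(-1436) = -21749, so α = -239/59.
Then β = ((-1436) − 91·(-239/59))/2275 = -2519/5369.

α = -4.05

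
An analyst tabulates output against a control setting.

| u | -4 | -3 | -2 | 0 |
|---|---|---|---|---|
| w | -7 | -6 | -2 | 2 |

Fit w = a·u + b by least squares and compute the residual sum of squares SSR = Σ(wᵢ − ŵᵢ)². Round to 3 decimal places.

Normal-equation sums: Σu·u = 29, Σu = -9, Σ1 = 4.
Right-hand side: Σu·w = 50, Σw = -13.
Determinant 29·4 − (-9)² = 35.
a = (50·4 − (-9)·(-13))/35 = 83/35; b = (29·(-13) − (-9)·50)/35 = 73/35.
Residuals: 2/5, -34/35, 23/35, -3/35; SSR = 54/35.

SSR = 1.543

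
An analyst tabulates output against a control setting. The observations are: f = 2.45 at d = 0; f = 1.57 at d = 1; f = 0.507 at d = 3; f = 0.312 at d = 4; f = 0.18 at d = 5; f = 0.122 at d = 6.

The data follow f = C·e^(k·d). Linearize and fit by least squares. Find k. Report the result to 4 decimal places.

k = -0.5134

Taking logs, ln f = k·d + ln C, so regress ln f on d.
XᵀX = [[87.0000, 19.0000]; [19.0000, 6]], rhs = [-27.4421, -4.3154]ᵀ  (here Σd = 19.0000, Σ(d)² = 87.0000, Σln f = -4.3154, Σd·ln f = -27.4421).
Solving (det = 161.0000): k = -0.51342, ln C = 0.90660.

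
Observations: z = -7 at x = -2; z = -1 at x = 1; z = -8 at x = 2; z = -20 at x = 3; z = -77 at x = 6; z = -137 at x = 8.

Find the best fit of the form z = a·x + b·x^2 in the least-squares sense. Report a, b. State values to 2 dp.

a = -0.24, b = -2.11

Forming MᵀM = [[118, 756]; [756, 5506]] and Mᵀz = [-1621, -11781]ᵀ gives MᵀM·[a, b]ᵀ = Mᵀz.
Determinant 118·5506 − 756² = 78172.
a = ((-1621)·5506 − 756·(-11781))/78172 = -9395/39086; b = (118·(-11781) − 756·(-1621))/78172 = -82341/39086.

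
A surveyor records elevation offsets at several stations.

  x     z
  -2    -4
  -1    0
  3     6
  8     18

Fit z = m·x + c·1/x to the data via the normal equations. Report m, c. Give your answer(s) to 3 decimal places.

m = 2.288, c = -2.106

Entries of MᵀM: Σx·x = 78, Σx·1/x = 4, Σ1/x·1/x = 793/576.
Right-hand side: Σx·z = 170, Σ1/x·z = 25/4.
So MᵀM·[m, c]ᵀ = Mᵀz: [[78, 4]; [4, 793/576]]·[m, c]ᵀ = [170, 25/4]ᵀ.
Δ = 78·(793/576) − 4² = 8773/96.
m = (170·(793/576) − 4·(25/4))/(8773/96) = 60205/26319; c = (78·(25/4) − 4·170)/(8773/96) = -18480/8773.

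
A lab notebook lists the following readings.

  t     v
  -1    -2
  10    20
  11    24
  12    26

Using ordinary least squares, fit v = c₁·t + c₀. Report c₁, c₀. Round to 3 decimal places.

Compute the Gram sums: Σt·t = 366, Σt = 32, Σ1 = 4.
And Σt·v = 778, Σv = 68.
AᵀA·[c₁, c₀]ᵀ = Aᵀv becomes [[366, 32]; [32, 4]]·[c₁, c₀]ᵀ = [778, 68]ᵀ.
Δ = 366·4 − 32² = 440.
c₁ = (778·4 − 32·68)/440 = 117/55; c₀ = (366·68 − 32·778)/440 = -1/55.

c₁ = 2.127, c₀ = -0.018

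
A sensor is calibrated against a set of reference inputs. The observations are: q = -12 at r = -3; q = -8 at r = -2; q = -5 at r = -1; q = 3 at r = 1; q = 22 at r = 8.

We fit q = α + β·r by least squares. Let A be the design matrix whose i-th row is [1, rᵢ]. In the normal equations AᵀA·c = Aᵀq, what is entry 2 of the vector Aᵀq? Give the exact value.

236

Entry 2 ↔ basis r, so (Aᵀq)_{2} = Σᵢ (r)·qᵢ = (-3)·(-12) + (-2)·(-8) + (-1)·(-5) + (1)·(3) + (8)·(22) = 236.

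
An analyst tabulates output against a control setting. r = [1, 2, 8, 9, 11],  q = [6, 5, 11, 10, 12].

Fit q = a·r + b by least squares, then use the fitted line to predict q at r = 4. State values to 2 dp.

q̂ = 7.31

XᵀX·[a, b]ᵀ = Xᵀq reads: 271·a + 31·b = 326;  31·a + 5·b = 44.
(Σr·r = 271, Σr = 31, Σ1 = 5, Σr·q = 326, Σq = 44.)
Determinant 271·5 − 31² = 394.
a = (326·5 − 31·44)/394 = 133/197; b = (271·44 − 31·326)/394 = 909/197.
At r = 4: q̂ = (133/197)·(4) + (909/197)·(1) = 1441/197.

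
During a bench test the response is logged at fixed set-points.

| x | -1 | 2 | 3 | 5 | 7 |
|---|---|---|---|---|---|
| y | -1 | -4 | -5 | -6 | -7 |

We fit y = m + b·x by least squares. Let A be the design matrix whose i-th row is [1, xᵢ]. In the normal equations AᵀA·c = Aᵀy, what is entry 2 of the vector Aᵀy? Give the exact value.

Entry 2 ↔ basis x, so (Aᵀy)_{2} = Σᵢ (x)·yᵢ = (-1)·(-1) + (2)·(-4) + (3)·(-5) + (5)·(-6) + (7)·(-7) = -101.

-101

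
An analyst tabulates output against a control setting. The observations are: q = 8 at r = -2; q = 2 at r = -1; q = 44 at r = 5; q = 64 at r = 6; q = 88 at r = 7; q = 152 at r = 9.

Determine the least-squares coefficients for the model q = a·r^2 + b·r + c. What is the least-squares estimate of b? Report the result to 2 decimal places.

With design matrix A, AᵀA = [[10900, 1404, 196]; [1404, 196, 24]; [196, 24, 6]] and Aᵀq = [20062, 2570, 358]ᵀ.
Inverting the 3×3 Gram matrix, [a, b, c]ᵀ = [4919/2450, -6542/6125, -10092/6125]ᵀ.

b = -1.07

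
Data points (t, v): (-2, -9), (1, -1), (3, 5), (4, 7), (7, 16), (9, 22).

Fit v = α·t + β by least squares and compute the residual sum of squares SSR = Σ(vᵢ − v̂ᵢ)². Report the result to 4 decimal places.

SSR = 0.6218

Forming AᵀA = [[160, 22]; [22, 6]] and Aᵀv = [370, 40]ᵀ gives AᵀA·[α, β]ᵀ = Aᵀv.
Eliminating β: 6·(row 1) − 22·(row 2) gives 476·α = 6·370 − 22·40 = 1340, so α = 335/119.
Then β = (40 − 22·(335/119))/6 = -435/119.
Residuals: 2/7, -19/119, 25/119, -72/119, -6/119, 38/119; SSR = 74/119.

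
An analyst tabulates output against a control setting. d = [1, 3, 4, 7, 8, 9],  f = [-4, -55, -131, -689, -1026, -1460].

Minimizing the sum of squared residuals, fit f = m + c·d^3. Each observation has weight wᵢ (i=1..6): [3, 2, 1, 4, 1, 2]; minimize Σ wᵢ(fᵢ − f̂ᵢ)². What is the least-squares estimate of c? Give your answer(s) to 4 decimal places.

Setting ∂/∂m … = 0 gives: 13·m + 3463·c = -6955;  3463·m + 1801179·c = -3610666.
(Σwᵢ·1 = 13, Σwᵢ·d^3 = 3463, Σwᵢ·d^3·d^3 = 1801179, Σwᵢ·f = -6955, Σwᵢ·d^3·f = -3610666.)
Eliminating c: 1801179·(row 1) − 3463·(row 2) gives 11422958·m = 1801179·(-6955) − 3463·(-3610666) = -23463587, so m = -23463587/11422958.
Then c = ((-3610666) − 3463·(-23463587/11422958))/1801179 = -22853493/11422958.

c = -2.0007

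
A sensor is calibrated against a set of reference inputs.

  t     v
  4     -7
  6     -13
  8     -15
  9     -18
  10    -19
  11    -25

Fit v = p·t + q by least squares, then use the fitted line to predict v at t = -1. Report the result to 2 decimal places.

Forming XᵀX = [[418, 48]; [48, 6]] and Xᵀv = [-853, -97]ᵀ gives XᵀX·[p, q]ᵀ = Xᵀv.
Eliminating q: 6·(row 1) − 48·(row 2) gives 204·p = 6·(-853) − 48·(-97) = -462, so p = -77/34.
Then q = ((-97) − 48·(-77/34))/6 = 199/102.
At t = -1: v̂ = (-77/34)·(-1) + (199/102)·(1) = 215/51.

v̂ = 4.22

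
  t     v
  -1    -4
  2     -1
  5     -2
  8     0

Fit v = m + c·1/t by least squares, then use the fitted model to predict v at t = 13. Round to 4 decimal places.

Setting ∂/∂m … = 0 gives: 4·m + (-7/40)·c = -7;  (-7/40)·m + (2089/1600)·c = 31/10.
(Σ1 = 4, Σ1/t = -7/40, Σ1/t·1/t = 2089/1600, Σv = -7, Σ1/t·v = 31/10.)
Δ = 4·(2089/1600) − (-7/40)² = 8307/1600.
m = ((-7)·(2089/1600) − (-7/40)·(31/10))/(8307/1600) = -4585/2769; c = (4·(31/10) − (-7/40)·(-7))/(8307/1600) = 5960/2769.
At t = 13: v̂ = (-4585/2769)·(1) + (5960/2769)·(1/13) = -53645/35997.

v̂ = -1.4903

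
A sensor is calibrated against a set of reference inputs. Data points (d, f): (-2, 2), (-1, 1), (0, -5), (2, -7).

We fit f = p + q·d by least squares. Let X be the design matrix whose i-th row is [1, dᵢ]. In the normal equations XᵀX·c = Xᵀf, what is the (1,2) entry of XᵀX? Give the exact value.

-1

Row 1 ↔ basis 1, column 2 ↔ basis d, so (XᵀX)_{1,2} = Σᵢ d = (1)·(-2) + (1)·(-1) + (1)·(0) + (1)·(2) = -1.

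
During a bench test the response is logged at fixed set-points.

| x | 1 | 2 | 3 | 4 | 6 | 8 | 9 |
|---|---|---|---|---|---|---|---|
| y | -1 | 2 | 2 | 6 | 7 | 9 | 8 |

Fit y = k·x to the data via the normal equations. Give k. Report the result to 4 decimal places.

k = 1.0379

Forming AᵀA = [[211]] and Aᵀy = [219]ᵀ gives AᵀA·[k]ᵀ = Aᵀy.
k = 219/211 = 1.03791.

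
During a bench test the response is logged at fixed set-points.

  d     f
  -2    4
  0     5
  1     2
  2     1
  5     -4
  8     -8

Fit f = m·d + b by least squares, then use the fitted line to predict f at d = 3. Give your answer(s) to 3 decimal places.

XᵀX·[m, b]ᵀ = Xᵀf reads: 98·m + 14·b = -88;  14·m + 6·b = 0.
(Σd·d = 98, Σd = 14, Σ1 = 6, Σd·f = -88, Σf = 0.)
Δ = 98·6 − 14² = 392.
m = ((-88)·6 − 14·0)/392 = -66/49; b = (98·0 − 14·(-88))/392 = 22/7.
At d = 3: f̂ = (-66/49)·(3) + (22/7)·(1) = -44/49.

f̂ = -0.898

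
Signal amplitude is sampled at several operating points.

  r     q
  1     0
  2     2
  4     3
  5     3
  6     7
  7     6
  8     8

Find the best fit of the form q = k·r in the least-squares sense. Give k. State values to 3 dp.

k = 0.918

Forming AᵀA = [[195]] and Aᵀq = [179]ᵀ gives AᵀA·[k]ᵀ = Aᵀq.
k = 179/195 = 0.917949.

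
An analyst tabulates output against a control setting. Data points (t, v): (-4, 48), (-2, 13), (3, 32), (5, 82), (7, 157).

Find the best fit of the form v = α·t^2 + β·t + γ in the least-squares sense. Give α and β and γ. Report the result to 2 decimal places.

Setting ∂/∂α … = 0 gives: 3379·α + 423·β + 103·γ = 10851;  423·α + 103·β + 9·γ = 1387;  103·α + 9·β + 5·γ = 332.
Inverting the 3×3 Gram matrix, [α, β, γ]ᵀ = [401657/131678, 98075/131678, 146375/65839]ᵀ.

α = 3.05, β = 0.74, γ = 2.22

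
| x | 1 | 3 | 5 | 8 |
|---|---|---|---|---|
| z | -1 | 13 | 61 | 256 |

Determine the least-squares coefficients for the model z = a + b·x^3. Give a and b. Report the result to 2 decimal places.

a = -1.25, b = 0.50

From the data, Σ1 = 4, Σx^3 = 665, Σx^3·x^3 = 278499.
For Aᵀz: Σz = 329, Σx^3·z = 139047.
Normal equations: [[4, 665]; [665, 278499]]·[a, b]ᵀ = [329, 139047]ᵀ.
det = 4·278499 − 665² = 671771.
a = (329·278499 − 665·139047)/671771 = -840084/671771; b = (4·139047 − 665·329)/671771 = 337403/671771.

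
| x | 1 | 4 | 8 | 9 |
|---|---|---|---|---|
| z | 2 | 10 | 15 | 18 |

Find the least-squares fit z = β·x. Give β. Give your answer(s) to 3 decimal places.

The normal equations are: 162·β = 324.
(Σx·x = 162, Σx·z = 324.)
β = 324/162 = 2.

β = 2.000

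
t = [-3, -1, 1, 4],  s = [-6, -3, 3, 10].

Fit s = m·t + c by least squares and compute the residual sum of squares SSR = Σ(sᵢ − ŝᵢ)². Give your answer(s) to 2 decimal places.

SSR = 1.63

With design matrix A, AᵀA = [[27, 1]; [1, 4]] and Aᵀs = [64, 4]ᵀ.
Δ = 27·4 − 1² = 107.
m = (64·4 − 1·4)/107 = 252/107; c = (27·4 − 1·64)/107 = 44/107.
Residuals: 70/107, -113/107, 25/107, 18/107; SSR = 174/107.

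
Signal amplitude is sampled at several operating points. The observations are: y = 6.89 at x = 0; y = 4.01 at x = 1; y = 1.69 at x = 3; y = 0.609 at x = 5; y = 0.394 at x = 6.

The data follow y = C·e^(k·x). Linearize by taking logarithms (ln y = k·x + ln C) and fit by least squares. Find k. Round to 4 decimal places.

With ln yᵢ as the transformed response and xᵢ as the regressor:
XᵀX = [[71.0000, 15.0000]; [15.0000, 5]], rhs = [-5.1051, 2.4162]ᵀ  (here Σx = 15.0000, Σ(x)² = 71.0000, Σln y = 2.4162, Σx·ln y = -5.1051).
Solving (det = 130.0000): k = -0.47515, ln C = 1.90870.

k = -0.4751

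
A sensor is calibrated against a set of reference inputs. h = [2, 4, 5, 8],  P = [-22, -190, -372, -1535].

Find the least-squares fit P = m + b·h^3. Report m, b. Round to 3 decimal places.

m = 2.439, b = -3.002

Setting ∂/∂m … = 0 gives: 4·m + 709·b = -2119;  709·m + 281929·b = -844756.
(Σ1 = 4, Σh^3 = 709, Σh^3·h^3 = 281929, ΣP = -2119, Σh^3·P = -844756.)
Eliminating b: 281929·(row 1) − 709·(row 2) gives 625035·m = 281929·(-2119) − 709·(-844756) = 1524453, so m = 508151/208345.
Then b = ((-844756) − 709·(508151/208345))/281929 = -625551/208345.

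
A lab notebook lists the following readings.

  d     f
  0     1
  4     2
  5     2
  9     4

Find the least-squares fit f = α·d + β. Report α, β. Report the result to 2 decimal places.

α = 0.33, β = 0.77

With design matrix M, MᵀM = [[122, 18]; [18, 4]] and Mᵀf = [54, 9]ᵀ.
Determinant 122·4 − 18² = 164.
α = (54·4 − 18·9)/164 = 27/82; β = (122·9 − 18·54)/164 = 63/82.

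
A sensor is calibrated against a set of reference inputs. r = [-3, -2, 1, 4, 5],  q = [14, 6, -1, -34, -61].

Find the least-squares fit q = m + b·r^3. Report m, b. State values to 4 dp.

m = 0.3335, b = -0.5011

The normal system MᵀM·[m, b]ᵀ = Mᵀq is [[5, 155]; [155, 20515]]·[m, b]ᵀ = [-76, -10228]ᵀ.
Eliminating b: 20515·(row 1) − 155·(row 2) gives 78550·m = 20515·(-76) − 155·(-10228) = 26200, so m = 524/1571.
Then b = ((-10228) − 155·(524/1571))/20515 = -3936/7855.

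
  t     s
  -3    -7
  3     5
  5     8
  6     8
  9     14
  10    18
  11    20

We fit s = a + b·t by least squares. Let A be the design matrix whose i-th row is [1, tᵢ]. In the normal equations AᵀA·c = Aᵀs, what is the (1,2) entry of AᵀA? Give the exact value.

41

Row 1 ↔ basis 1, column 2 ↔ basis t, so (AᵀA)_{1,2} = Σᵢ t = (1)·(-3) + (1)·(3) + (1)·(5) + (1)·(6) + (1)·(9) + (1)·(10) + (1)·(11) = 41.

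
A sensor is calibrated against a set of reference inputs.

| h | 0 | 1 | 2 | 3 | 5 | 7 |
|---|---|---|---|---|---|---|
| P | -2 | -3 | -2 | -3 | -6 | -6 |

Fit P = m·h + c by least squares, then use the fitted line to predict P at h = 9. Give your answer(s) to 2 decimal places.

The normal system AᵀA·[m, c]ᵀ = AᵀP is [[88, 18]; [18, 6]]·[m, c]ᵀ = [-88, -22]ᵀ.
Eliminating c: 6·(row 1) − 18·(row 2) gives 204·m = 6·(-88) − 18·(-22) = -132, so m = -11/17.
Then c = ((-22) − 18·(-11/17))/6 = -88/51.
At h = 9: P̂ = (-11/17)·(9) + (-88/51)·(1) = -385/51.

P̂ = -7.55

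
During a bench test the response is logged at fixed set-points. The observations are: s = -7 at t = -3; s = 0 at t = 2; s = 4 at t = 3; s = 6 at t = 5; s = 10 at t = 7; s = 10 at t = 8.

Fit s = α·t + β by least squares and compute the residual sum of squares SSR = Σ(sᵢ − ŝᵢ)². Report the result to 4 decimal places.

SSR = 4.1555

Normal-equation sums: Σt·t = 160, Σt = 22, Σ1 = 6.
For Xᵀs: Σt·s = 213, Σs = 23.
So XᵀX·[α, β]ᵀ = Xᵀs: [[160, 22]; [22, 6]]·[α, β]ᵀ = [213, 23]ᵀ.
Determinant 160·6 − 22² = 476.
α = (213·6 − 22·23)/476 = 193/119; β = (160·23 − 22·213)/476 = -503/238.
Residuals: -5/238, -269/238, 297/238, 1/238, 181/238, -205/238; SSR = 989/238.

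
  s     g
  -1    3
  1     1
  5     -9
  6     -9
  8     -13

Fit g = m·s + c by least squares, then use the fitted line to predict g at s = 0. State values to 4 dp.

ĝ = 1.7007

From the data, Σs·s = 127, Σs = 19, Σ1 = 5.
Right-hand side: Σs·g = -205, Σg = -27.
So XᵀX·[m, c]ᵀ = Xᵀg: [[127, 19]; [19, 5]]·[m, c]ᵀ = [-205, -27]ᵀ.
Eliminating c: 5·(row 1) − 19·(row 2) gives 274·m = 5·(-205) − 19·(-27) = -512, so m = -256/137.
Then c = ((-27) − 19·(-256/137))/5 = 233/137.
At s = 0: ĝ = (-256/137)·(0) + (233/137)·(1) = 233/137.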